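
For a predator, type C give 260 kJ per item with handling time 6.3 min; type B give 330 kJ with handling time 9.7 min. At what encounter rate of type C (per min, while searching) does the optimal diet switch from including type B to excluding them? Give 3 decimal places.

At the threshold, the rate on type C alone equals the profitability of type B: λ·260/(1 + λ·6.3) = 330/9.7 = 34.02.
Rearranging, λ(260 − 34.02×6.3) = 34.02, so λ = 34.02/45.67 = 0.7449 per min.

0.745 per min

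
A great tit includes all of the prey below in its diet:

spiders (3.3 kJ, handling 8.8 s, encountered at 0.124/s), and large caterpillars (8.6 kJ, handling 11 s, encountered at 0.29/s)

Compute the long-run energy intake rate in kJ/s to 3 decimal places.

R = (0.124×3.3 + 0.29×8.6) / (1 + 0.124×8.8 + 0.29×11) = 2.903/5.281 = 0.5497 kJ/s.

0.550 kJ/s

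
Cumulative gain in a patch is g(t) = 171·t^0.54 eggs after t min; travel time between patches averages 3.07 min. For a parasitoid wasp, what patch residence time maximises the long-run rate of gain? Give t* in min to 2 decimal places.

Maximise g(t)/(T+t): set derivative to zero → g'(t)(T+t) = g(t).
g'(t) = 0.54·171·t^-0.46. Setting 0.54·171·t^-0.46 = 171·t^0.54/(3.07+t) gives 0.54(3.07+t) = t, so 0.46·t = 0.54×3.07.
t* = 0.54×3.07/0.46 = 3.604 min.

3.60 min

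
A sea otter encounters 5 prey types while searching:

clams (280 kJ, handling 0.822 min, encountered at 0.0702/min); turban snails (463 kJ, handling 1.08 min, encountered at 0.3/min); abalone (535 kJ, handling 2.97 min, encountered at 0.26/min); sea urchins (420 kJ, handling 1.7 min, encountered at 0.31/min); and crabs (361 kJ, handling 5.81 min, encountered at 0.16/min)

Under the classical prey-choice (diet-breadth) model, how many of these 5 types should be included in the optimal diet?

Rank by E/h (kJ/min): turban snails 429, clams 341, sea urchins 247, abalone 180, crabs 62.1. Include each in turn until the next type's E/h falls below the running intake rate.
Rate on top 1: 104.9. clams: 341 > 104.9 → include.
Rate on top 2: 114.8. sea urchins: 247 > 114.8 → include.
Rate on top 3: 151.3. abalone: 180 > 151.3 → include.
Rate on top 4: 159.6. crabs: 62.1 < 159.6 → exclude; stop.
Optimal diet: turban snails, clams, sea urchins, abalone — 4 of 5 types.

4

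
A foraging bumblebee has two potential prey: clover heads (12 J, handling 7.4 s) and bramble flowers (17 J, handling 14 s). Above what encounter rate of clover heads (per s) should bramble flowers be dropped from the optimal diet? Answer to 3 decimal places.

The zero-one rule: include bramble flowers iff E₂/h₂ > λE₁/(1+λh₁). Equality gives the switch point.
λE₁h₂ = E₂ + λE₂h₁ ⇒ λ = E₂/(E₁h₂ − E₂h₁) = 17/(168 − 125.8) = 0.4028 per s.

0.403 per s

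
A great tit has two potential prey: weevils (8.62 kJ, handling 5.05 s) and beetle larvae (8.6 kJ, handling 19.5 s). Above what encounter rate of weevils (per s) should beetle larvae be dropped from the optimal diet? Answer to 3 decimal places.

The zero-one rule: include beetle larvae iff E₂/h₂ > λE₁/(1+λh₁). Equality gives the switch point.
λE₁h₂ = E₂ + λE₂h₁ ⇒ λ = E₂/(E₁h₂ − E₂h₁) = 8.6/(168.1 − 43.43) = 0.06899 per s.

0.069 per s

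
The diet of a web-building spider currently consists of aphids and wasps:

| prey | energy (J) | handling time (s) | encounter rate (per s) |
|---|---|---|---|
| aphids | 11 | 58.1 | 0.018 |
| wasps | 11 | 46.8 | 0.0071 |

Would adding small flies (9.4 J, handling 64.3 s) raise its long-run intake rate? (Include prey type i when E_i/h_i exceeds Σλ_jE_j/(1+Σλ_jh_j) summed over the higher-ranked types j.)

Current rate: (0.018×11 + 0.0071×11)/(1 + 0.018×58.1 + 0.0071×46.8) = 0.1161 J/s.
Profitability of small flies: 9.4/64.3 = 0.1462 J/s.
Since 0.1462 > R, including small flies increases the long-run rate.

Yes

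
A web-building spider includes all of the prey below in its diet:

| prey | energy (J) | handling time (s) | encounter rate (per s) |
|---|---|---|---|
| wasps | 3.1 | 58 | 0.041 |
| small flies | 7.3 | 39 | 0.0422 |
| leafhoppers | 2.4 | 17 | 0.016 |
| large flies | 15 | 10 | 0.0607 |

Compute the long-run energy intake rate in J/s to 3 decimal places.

0.234 J/s

Energy encountered per unit search time: 0.041×3.1 + 0.0422×7.3 + 0.016×2.4 + 0.0607×15 = 1.384 J/s.
Handling time per unit search time: 0.041×58 + 0.0422×39 + 0.016×17 + 0.0607×10 = 4.903.
Rate = 1.384/(1 + 4.903) = 0.2345 J/s.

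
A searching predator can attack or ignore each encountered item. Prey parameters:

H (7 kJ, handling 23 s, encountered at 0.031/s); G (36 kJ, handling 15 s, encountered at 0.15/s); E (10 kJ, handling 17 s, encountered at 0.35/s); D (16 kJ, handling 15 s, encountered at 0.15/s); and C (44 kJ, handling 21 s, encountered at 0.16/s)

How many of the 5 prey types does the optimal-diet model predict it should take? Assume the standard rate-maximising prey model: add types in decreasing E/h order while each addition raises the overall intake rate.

Profitabilities (E/h, kJ/s): G 2.4, C 2.1, D 1.07, E 0.588, H 0.304. Add prey in this order while the next type's profitability exceeds the intake rate on those already taken.
Rate on top 1: 1.662. C: 2.1 > 1.662 → include.
Rate on top 2: 1.882. D: 1.07 < 1.882 → exclude; stop.
Optimal diet: G, C — 2 of 5 types.

2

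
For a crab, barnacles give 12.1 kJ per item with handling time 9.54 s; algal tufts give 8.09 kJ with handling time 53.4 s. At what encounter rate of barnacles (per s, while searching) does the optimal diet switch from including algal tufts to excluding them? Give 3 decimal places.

0.014 per s

The zero-one rule: include algal tufts iff E₂/h₂ > λE₁/(1+λh₁). Equality gives the switch point.
λE₁h₂ = E₂ + λE₂h₁ ⇒ λ = E₂/(E₁h₂ − E₂h₁) = 8.09/(646.1 − 77.18) = 0.01422 per s.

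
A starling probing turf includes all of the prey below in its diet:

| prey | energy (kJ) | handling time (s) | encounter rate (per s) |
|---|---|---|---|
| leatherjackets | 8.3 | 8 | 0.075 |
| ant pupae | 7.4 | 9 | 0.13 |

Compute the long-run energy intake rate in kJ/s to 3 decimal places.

Energy encountered per unit search time: 0.075×8.3 + 0.13×7.4 = 1.585 kJ/s.
Handling time per unit search time: 0.075×8 + 0.13×9 = 1.77.
Rate = 1.585/(1 + 1.77) = 0.572 kJ/s.

0.572 kJ/s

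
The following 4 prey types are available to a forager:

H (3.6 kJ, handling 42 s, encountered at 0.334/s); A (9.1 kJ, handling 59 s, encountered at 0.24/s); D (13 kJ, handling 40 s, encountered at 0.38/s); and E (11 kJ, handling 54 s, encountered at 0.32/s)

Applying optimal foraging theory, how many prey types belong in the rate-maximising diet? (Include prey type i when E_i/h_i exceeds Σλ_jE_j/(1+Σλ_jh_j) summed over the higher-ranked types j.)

1

Profitabilities (E/h, kJ/s): D 0.325, E 0.204, A 0.154, H 0.0857. Add prey in this order while the next type's profitability exceeds the intake rate on those already taken.
Rate on top 1: 0.3049. E: 0.204 < 0.3049 → exclude; stop.
Optimal diet: D — 1 of 4 types.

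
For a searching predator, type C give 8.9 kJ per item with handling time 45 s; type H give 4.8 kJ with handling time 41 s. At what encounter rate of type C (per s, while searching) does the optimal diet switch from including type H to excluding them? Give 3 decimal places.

0.032 per s

The zero-one rule: include type H iff E₂/h₂ > λE₁/(1+λh₁). Equality gives the switch point.
λE₁h₂ = E₂ + λE₂h₁ ⇒ λ = E₂/(E₁h₂ − E₂h₁) = 4.8/(364.9 − 216) = 0.03224 per s.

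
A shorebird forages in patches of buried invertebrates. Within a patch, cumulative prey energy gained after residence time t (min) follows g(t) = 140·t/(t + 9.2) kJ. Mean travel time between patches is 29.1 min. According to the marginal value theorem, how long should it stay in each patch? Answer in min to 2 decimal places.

Optimal t* satisfies g'(t*) = g(t*)/(T + t*).
g'(t) = 140·9.2/(t + 9.2)². Setting 140·9.2/(t+9.2)² = 140t/[(t+9.2)(29.1+t)] gives 9.2(29.1+t) = t(t+9.2), so t² = 9.2×29.1 = 267.7.
t* = √267.7 = 16.36 min.

16.36 min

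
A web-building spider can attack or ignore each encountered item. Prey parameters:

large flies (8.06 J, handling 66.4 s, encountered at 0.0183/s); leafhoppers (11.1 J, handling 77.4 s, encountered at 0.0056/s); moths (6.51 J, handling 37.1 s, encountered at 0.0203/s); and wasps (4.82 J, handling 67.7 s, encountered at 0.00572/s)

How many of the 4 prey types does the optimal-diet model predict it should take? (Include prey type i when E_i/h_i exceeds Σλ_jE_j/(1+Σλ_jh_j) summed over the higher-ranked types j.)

Profitabilities (E/h, J/s): moths 0.175, leafhoppers 0.143, large flies 0.121, wasps 0.0712. Add prey in this order while the next type's profitability exceeds the intake rate on those already taken.
Rate on top 1: 0.07538. leafhoppers: 0.143 > 0.07538 → include.
Rate on top 2: 0.08887. large flies: 0.121 > 0.08887 → include.
Rate on top 3: 0.1005. wasps: 0.0712 < 0.1005 → exclude; stop.
Optimal diet: moths, leafhoppers, large flies — 3 of 4 types.

3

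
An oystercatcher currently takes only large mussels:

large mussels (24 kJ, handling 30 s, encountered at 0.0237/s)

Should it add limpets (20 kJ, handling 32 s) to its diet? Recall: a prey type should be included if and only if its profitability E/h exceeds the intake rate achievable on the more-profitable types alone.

Yes

Current rate: (0.0237×24)/(1 + 0.0237×30) = 0.3324 kJ/s.
Profitability of limpets: 20/32 = 0.625 kJ/s.
0.625 > 0.3324, so adding limpets raises the average — include it.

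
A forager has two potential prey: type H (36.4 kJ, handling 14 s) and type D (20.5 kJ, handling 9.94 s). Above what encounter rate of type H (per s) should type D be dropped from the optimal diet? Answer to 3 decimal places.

At the threshold, the rate on type H alone equals the profitability of type D: λ·36.4/(1 + λ·14) = 20.5/9.94 = 2.062.
Rearranging, λ(36.4 − 2.062×14) = 2.062, so λ = 2.062/7.527 = 0.274 per s.

0.274 per s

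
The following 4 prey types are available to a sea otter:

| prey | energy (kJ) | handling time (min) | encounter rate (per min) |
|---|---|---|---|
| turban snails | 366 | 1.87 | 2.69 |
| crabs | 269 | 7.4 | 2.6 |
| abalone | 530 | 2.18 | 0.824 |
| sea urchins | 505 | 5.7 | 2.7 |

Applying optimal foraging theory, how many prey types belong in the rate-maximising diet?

2

Profitabilities (E/h, kJ/min): abalone 243, turban snails 196, sea urchins 88.6, crabs 36.4. Add prey in this order while the next type's profitability exceeds the intake rate on those already taken.
Rate on top 1: 156.2. turban snails: 196 > 156.2 → include.
Rate on top 2: 181.6. sea urchins: 88.6 < 181.6 → exclude; stop.
Optimal diet: abalone, turban snails — 2 of 4 types.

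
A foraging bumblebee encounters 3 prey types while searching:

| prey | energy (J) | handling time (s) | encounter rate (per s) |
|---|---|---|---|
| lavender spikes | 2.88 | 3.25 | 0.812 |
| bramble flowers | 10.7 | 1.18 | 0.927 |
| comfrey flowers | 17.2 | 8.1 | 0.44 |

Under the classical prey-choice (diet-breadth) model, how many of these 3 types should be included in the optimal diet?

1

Profitabilities (E/h, J/s): bramble flowers 9.07, comfrey flowers 2.12, lavender spikes 0.886. Add prey in this order while the next type's profitability exceeds the intake rate on those already taken.
Rate on top 1: 4.737. comfrey flowers: 2.12 < 4.737 → exclude; stop.
Optimal diet: bramble flowers — 1 of 3 types.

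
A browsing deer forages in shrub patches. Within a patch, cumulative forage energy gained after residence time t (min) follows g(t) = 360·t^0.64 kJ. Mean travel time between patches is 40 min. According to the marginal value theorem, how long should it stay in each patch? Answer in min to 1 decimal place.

71.1 min

By the marginal value theorem, leave when the instantaneous gain rate g'(t) equals the habitat-wide average g(t)/(T + t).
g'(t) = 0.64·360·t^-0.36. Setting 0.64·360·t^-0.36 = 360·t^0.64/(40+t) gives 0.64(40+t) = t, so 0.36·t = 0.64×40.
t* = 0.64×40/0.36 = 71.11 min.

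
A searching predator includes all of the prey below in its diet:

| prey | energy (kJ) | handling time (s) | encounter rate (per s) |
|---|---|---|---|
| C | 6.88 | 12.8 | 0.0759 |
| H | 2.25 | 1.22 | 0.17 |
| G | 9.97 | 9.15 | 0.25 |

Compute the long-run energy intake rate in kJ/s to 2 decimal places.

R = Σλ_iE_i / (1 + Σλ_ih_i)
Numerator: 0.0759×6.88 + 0.17×2.25 + 0.25×9.97 = 3.397
Denominator: 1 + 0.0759×12.8 + 0.17×1.22 + 0.25×9.15 = 4.466
R = 3.397/4.466 = 0.7606 kJ/s

0.76 kJ/s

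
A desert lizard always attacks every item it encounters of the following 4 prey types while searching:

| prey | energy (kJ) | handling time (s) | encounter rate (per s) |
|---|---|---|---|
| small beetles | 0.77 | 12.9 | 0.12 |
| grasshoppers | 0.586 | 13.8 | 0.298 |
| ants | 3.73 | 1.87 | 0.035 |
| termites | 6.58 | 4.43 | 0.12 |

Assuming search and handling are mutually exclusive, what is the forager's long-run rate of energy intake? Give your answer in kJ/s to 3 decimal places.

R = (0.12×0.77 + 0.298×0.586 + 0.035×3.73 + 0.12×6.58) / (1 + 0.12×12.9 + 0.298×13.8 + 0.035×1.87 + 0.12×4.43) = 1.187/7.257 = 0.1636 kJ/s.

0.164 kJ/s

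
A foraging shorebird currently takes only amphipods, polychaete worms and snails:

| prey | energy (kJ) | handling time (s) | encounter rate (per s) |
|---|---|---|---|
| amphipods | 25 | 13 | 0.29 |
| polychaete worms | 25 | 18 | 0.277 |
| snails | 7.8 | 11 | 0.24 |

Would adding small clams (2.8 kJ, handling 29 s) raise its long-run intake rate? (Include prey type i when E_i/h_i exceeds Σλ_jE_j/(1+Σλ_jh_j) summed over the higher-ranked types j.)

No

On amphipods, polychaete worms and snails alone, R = ΣλE/(1+Σλh) = 16.05/12.4 = 1.295 kJ/s.
Profitability of small clams: 2.8/29 = 0.09655 kJ/s.
Since 0.09655 < R, time spent handling small clams is better spent searching.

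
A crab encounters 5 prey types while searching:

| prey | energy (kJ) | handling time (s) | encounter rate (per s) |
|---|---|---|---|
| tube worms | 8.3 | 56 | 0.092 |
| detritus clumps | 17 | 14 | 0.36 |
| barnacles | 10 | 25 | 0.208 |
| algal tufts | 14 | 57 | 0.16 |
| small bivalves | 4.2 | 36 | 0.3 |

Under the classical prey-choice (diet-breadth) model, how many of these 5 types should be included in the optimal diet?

Rank by E/h (kJ/s): detritus clumps 1.21, barnacles 0.4, algal tufts 0.246, tube worms 0.148, small bivalves 0.117. Include each in turn until the next type's E/h falls below the running intake rate.
Rate on top 1: 1.013. barnacles: 0.4 < 1.013 → exclude; stop.
Optimal diet: detritus clumps — 1 of 5 types.

1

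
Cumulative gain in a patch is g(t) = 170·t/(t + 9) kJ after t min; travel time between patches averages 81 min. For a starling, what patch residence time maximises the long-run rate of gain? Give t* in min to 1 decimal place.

27.0 min

Maximise g(t)/(T+t): set derivative to zero → g'(t)(T+t) = g(t).
g'(t) = 170·9/(t + 9)². Setting 170·9/(t+9)² = 170t/[(t+9)(81+t)] gives 9(81+t) = t(t+9), so t² = 9×81 = 729.
t* = √729 = 27 min.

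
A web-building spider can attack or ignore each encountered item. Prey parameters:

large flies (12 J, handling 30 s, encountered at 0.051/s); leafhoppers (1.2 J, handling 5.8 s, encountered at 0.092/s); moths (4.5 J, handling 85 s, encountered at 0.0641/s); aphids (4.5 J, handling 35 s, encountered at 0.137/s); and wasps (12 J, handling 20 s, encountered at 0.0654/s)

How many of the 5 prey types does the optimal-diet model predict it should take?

Rank by E/h (J/s): wasps 0.6, large flies 0.4, leafhoppers 0.207, aphids 0.129, moths 0.0529. Include each in turn until the next type's E/h falls below the running intake rate.
Rate on top 1: 0.34. large flies: 0.4 > 0.34 → include.
Rate on top 2: 0.3639. leafhoppers: 0.207 < 0.3639 → exclude; stop.
Optimal diet: wasps, large flies — 2 of 5 types.

2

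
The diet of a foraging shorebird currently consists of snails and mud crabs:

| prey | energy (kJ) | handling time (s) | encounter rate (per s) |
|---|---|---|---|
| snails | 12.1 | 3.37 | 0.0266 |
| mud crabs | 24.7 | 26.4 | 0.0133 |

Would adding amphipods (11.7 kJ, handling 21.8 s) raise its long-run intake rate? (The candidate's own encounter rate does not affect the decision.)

On snails and mud crabs alone, R = ΣλE/(1+Σλh) = 0.6504/1.441 = 0.4514 kJ/s.
Profitability of amphipods: 11.7/21.8 = 0.5367 kJ/s.
Since 0.5367 > R, including amphipods increases the long-run rate.

Yes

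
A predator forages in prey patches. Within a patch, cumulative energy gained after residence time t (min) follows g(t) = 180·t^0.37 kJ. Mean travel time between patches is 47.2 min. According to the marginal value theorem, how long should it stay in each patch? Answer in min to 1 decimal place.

Optimal t* satisfies g'(t*) = g(t*)/(T + t*).
g'(t) = 0.37·180·t^-0.63. Setting 0.37·180·t^-0.63 = 180·t^0.37/(47.2+t) gives 0.37(47.2+t) = t, so 0.63·t = 0.37×47.2.
t* = 0.37×47.2/0.63 = 27.72 min.

27.7 min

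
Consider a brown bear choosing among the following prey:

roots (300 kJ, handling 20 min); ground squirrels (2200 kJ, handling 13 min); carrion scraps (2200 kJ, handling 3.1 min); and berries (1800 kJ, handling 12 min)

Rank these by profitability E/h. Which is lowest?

Profitability E/h (kJ/min): roots = 300/20 = 15, ground squirrels = 2200/13 = 169, carrion scraps = 2200/3.1 = 710, berries = 1800/12 = 150.
Ranked: carrion scraps > ground squirrels > berries > roots.

roots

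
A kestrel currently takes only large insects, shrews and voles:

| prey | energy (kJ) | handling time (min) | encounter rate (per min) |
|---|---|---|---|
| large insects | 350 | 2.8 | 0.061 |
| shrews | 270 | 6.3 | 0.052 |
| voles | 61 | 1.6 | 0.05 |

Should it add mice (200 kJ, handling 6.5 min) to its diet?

Yes

Intake rate on the current diet: R = (0.061×350 + 0.052×270 + 0.05×61) / (1 + 0.061×2.8 + 0.052×6.3 + 0.05×1.6) = 38.44/1.578 = 24.35 kJ/min.
Profitability of mice: 200/6.5 = 30.77 kJ/min.
30.77 > 24.35, so adding mice raises the average — include it.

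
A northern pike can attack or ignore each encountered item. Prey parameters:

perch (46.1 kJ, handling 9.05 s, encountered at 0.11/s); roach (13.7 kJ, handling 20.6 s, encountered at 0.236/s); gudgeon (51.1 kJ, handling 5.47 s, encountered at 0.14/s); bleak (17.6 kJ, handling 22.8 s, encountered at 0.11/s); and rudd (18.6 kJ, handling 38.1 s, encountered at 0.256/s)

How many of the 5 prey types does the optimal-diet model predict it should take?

Profitabilities (E/h, kJ/s): gudgeon 9.34, perch 5.09, bleak 0.772, roach 0.665, rudd 0.488. Add prey in this order while the next type's profitability exceeds the intake rate on those already taken.
Rate on top 1: 4.051. perch: 5.09 > 4.051 → include.
Rate on top 2: 4.427. bleak: 0.772 < 4.427 → exclude; stop.
Optimal diet: gudgeon, perch — 2 of 5 types.

2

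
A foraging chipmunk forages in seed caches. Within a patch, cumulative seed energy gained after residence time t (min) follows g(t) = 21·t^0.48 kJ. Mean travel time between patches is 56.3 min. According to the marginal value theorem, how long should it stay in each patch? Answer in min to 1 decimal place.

Optimal t* satisfies g'(t*) = g(t*)/(T + t*).
g'(t) = 0.48·21·t^-0.52. Setting 0.48·21·t^-0.52 = 21·t^0.48/(56.3+t) gives 0.48(56.3+t) = t, so 0.52·t = 0.48×56.3.
t* = 0.48×56.3/0.52 = 51.97 min.

52.0 min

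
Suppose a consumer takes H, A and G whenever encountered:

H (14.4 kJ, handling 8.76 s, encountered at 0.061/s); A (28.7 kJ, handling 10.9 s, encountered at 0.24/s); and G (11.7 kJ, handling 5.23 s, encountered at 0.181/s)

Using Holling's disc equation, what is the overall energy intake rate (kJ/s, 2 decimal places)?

R = Σλ_iE_i / (1 + Σλ_ih_i)
Numerator: 0.061×14.4 + 0.24×28.7 + 0.181×11.7 = 9.884
Denominator: 1 + 0.061×8.76 + 0.24×10.9 + 0.181×5.23 = 5.097
R = 9.884/5.097 = 1.939 kJ/s

1.94 kJ/s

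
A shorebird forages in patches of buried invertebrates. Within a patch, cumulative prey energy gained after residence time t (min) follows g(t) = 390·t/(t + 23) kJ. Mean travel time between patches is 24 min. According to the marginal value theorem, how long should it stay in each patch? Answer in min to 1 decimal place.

23.5 min

Maximise g(t)/(T+t): set derivative to zero → g'(t)(T+t) = g(t).
g'(t) = 390·23/(t + 23)². Setting 390·23/(t+23)² = 390t/[(t+23)(24+t)] gives 23(24+t) = t(t+23), so t² = 23×24 = 552.
t* = √552 = 23.49 min.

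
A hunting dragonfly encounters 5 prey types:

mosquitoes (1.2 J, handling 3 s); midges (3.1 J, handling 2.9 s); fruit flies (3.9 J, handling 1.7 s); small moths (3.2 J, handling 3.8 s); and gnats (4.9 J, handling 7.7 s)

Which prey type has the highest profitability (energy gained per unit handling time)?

fruit flies

In descending order of E/h:
fruit flies: 3.9/1.7 = 2.29 J/s
midges: 3.1/2.9 = 1.07 J/s
small moths: 3.2/3.8 = 0.842 J/s
gnats: 4.9/7.7 = 0.636 J/s
mosquitoes: 1.2/3 = 0.4 J/s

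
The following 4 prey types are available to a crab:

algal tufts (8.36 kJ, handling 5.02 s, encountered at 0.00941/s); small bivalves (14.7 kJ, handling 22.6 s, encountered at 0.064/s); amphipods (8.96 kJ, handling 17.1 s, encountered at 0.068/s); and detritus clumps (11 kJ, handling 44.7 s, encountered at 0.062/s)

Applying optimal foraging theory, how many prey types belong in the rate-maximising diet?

Profitabilities (E/h, kJ/s): algal tufts 1.67, small bivalves 0.65, amphipods 0.524, detritus clumps 0.246. Add prey in this order while the next type's profitability exceeds the intake rate on those already taken.
Rate on top 1: 0.07512. small bivalves: 0.65 > 0.07512 → include.
Rate on top 2: 0.4088. amphipods: 0.524 > 0.4088 → include.
Rate on top 3: 0.4454. detritus clumps: 0.246 < 0.4454 → exclude; stop.
Optimal diet: algal tufts, small bivalves, amphipods — 3 of 4 types.

3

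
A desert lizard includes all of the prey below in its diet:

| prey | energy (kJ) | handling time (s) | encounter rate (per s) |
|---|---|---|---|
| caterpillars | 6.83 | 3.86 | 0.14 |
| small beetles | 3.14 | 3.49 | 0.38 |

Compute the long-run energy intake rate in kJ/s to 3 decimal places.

Energy encountered per unit search time: 0.14×6.83 + 0.38×3.14 = 2.149 kJ/s.
Handling time per unit search time: 0.14×3.86 + 0.38×3.49 = 1.867.
Rate = 2.149/(1 + 1.867) = 0.7498 kJ/s.

0.750 kJ/s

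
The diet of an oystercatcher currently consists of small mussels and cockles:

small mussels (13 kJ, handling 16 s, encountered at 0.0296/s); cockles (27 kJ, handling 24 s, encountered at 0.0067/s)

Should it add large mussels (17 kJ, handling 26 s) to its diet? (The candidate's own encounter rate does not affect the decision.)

Current rate: (0.0296×13 + 0.0067×27)/(1 + 0.0296×16 + 0.0067×24) = 0.3461 kJ/s.
Profitability of large mussels: 17/26 = 0.6538 kJ/s.
0.6538 > 0.3461, so adding large mussels raises the average — include it.

Yes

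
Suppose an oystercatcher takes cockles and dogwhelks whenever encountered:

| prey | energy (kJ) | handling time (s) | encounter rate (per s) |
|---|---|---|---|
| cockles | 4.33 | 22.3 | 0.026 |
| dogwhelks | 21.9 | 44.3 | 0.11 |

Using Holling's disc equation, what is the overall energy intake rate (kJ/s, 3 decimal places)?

0.391 kJ/s

R = Σλ_iE_i / (1 + Σλ_ih_i)
Numerator: 0.026×4.33 + 0.11×21.9 = 2.522
Denominator: 1 + 0.026×22.3 + 0.11×44.3 = 6.453
R = 2.522/6.453 = 0.3908 kJ/s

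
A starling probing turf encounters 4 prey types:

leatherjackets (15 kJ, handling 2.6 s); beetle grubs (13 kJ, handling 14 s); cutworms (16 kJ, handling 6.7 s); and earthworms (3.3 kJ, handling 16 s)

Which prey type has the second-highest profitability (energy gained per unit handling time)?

cutworms

Profitability E/h (kJ/s): leatherjackets = 15/2.6 = 5.77, beetle grubs = 13/14 = 0.929, cutworms = 16/6.7 = 2.39, earthworms = 3.3/16 = 0.206.
Ranked: leatherjackets > cutworms > beetle grubs > earthworms.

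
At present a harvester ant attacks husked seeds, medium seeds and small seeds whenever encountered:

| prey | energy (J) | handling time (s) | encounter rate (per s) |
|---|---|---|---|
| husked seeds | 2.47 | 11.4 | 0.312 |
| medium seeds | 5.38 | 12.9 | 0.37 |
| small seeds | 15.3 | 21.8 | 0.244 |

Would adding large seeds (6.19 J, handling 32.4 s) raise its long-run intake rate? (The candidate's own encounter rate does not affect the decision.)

No

Intake rate on the current diet: R = (0.312×2.47 + 0.37×5.38 + 0.244×15.3) / (1 + 0.312×11.4 + 0.37×12.9 + 0.244×21.8) = 6.494/14.65 = 0.4433 J/s.
large seeds: E/h = 6.19/32.4 = 0.191 J/s.
Since 0.191 < R, time spent handling large seeds is better spent searching.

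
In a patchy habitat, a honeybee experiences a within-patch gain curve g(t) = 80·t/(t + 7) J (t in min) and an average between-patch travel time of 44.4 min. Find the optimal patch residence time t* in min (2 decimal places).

17.63 min

By the marginal value theorem, leave when the instantaneous gain rate g'(t) equals the habitat-wide average g(t)/(T + t).
g'(t) = 80·7/(t + 7)². Setting 80·7/(t+7)² = 80t/[(t+7)(44.4+t)] gives 7(44.4+t) = t(t+7), so t² = 7×44.4 = 310.8.
t* = √310.8 = 17.63 min.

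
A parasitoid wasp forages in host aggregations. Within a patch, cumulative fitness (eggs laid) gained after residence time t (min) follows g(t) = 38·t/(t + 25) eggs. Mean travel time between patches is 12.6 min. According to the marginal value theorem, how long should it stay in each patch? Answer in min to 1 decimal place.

17.7 min

Optimal t* satisfies g'(t*) = g(t*)/(T + t*).
g'(t) = 38·25/(t + 25)². Setting 38·25/(t+25)² = 38t/[(t+25)(12.6+t)] gives 25(12.6+t) = t(t+25), so t² = 25×12.6 = 315.
t* = √315 = 17.75 min.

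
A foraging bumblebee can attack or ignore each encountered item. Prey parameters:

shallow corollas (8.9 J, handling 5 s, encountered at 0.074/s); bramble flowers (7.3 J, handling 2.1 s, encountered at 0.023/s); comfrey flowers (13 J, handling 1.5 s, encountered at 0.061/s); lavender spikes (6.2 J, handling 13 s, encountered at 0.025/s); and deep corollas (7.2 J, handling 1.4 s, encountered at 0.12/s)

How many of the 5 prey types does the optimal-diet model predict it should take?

Profitabilities (E/h, J/s): comfrey flowers 8.67, deep corollas 5.14, bramble flowers 3.48, shallow corollas 1.78, lavender spikes 0.477. Add prey in this order while the next type's profitability exceeds the intake rate on those already taken.
Rate on top 1: 0.7265. deep corollas: 5.14 > 0.7265 → include.
Rate on top 2: 1.316. bramble flowers: 3.48 > 1.316 → include.
Rate on top 3: 1.395. shallow corollas: 1.78 > 1.395 → include.
Rate on top 4: 1.48. lavender spikes: 0.477 < 1.48 → exclude; stop.
Optimal diet: comfrey flowers, deep corollas, bramble flowers, shallow corollas — 4 of 5 types.

4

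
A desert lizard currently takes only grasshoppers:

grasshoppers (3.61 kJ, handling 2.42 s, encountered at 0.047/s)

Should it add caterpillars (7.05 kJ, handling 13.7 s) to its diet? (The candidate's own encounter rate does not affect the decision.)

On grasshoppers alone, R = ΣλE/(1+Σλh) = 0.1697/1.114 = 0.1523 kJ/s.
Profitability of caterpillars: 7.05/13.7 = 0.5146 kJ/s.
0.5146 > 0.1523, so adding caterpillars raises the average — include it.

Yes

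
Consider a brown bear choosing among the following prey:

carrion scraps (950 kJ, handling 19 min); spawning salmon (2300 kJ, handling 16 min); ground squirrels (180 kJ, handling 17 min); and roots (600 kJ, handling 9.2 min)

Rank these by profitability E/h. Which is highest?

spawning salmon

In descending order of E/h:
spawning salmon: 2300/16 = 144 kJ/min
roots: 600/9.2 = 65.2 kJ/min
carrion scraps: 950/19 = 50 kJ/min
ground squirrels: 180/17 = 10.6 kJ/min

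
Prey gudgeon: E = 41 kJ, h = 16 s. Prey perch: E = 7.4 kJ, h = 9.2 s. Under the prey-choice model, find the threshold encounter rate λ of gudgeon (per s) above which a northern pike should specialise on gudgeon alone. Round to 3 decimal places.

The zero-one rule: include perch iff E₂/h₂ > λE₁/(1+λh₁). Equality gives the switch point.
λE₁h₂ = E₂ + λE₂h₁ ⇒ λ = E₂/(E₁h₂ − E₂h₁) = 7.4/(377.2 − 118.4) = 0.02859 per s.

0.029 per s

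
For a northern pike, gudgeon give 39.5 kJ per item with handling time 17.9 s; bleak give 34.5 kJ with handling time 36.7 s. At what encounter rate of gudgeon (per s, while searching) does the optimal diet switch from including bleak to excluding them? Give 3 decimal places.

Drop bleak once their profitability E₂/h₂ falls below the rate achievable on gudgeon alone: E₂/h₂ = λE₁/(1 + λh₁).
Solve for λ: λE₁h₂ = E₂(1 + λh₁) → λ(E₁h₂ − E₂h₁) = E₂ → λ = E₂/(E₁h₂ − E₂h₁).
λ = 34.5/(39.5×36.7 − 34.5×17.9) = 34.5/832.1 = 0.04146 per s.

0.041 per s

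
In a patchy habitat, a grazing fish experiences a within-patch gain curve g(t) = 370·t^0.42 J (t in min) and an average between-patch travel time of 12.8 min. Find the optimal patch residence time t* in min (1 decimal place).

By the marginal value theorem, leave when the instantaneous gain rate g'(t) equals the habitat-wide average g(t)/(T + t).
g'(t) = 0.42·370·t^-0.58. Setting 0.42·370·t^-0.58 = 370·t^0.42/(12.8+t) gives 0.42(12.8+t) = t, so 0.58·t = 0.42×12.8.
t* = 0.42×12.8/0.58 = 9.269 min.

9.3 min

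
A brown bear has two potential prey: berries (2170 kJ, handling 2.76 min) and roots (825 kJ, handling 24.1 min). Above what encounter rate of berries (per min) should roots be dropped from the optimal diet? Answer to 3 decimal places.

0.016 per min

The zero-one rule: include roots iff E₂/h₂ > λE₁/(1+λh₁). Equality gives the switch point.
λE₁h₂ = E₂ + λE₂h₁ ⇒ λ = E₂/(E₁h₂ − E₂h₁) = 825/(5.23e+04 − 2277) = 0.01649 per min.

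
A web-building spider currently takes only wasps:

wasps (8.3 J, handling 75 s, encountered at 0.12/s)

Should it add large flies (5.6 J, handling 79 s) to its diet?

No

On wasps alone, R = ΣλE/(1+Σλh) = 0.996/10 = 0.0996 J/s.
Profitability of large flies: 5.6/79 = 0.07089 J/s.
0.07089 < 0.0996, so adding large flies would lower the average — exclude it.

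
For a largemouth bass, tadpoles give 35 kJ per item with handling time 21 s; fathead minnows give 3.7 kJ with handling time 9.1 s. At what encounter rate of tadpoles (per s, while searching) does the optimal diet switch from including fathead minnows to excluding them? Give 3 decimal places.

0.015 per s

Drop fathead minnows once their profitability E₂/h₂ falls below the rate achievable on tadpoles alone: E₂/h₂ = λE₁/(1 + λh₁).
Solve for λ: λE₁h₂ = E₂(1 + λh₁) → λ(E₁h₂ − E₂h₁) = E₂ → λ = E₂/(E₁h₂ − E₂h₁).
λ = 3.7/(35×9.1 − 3.7×21) = 3.7/240.8 = 0.01537 per s.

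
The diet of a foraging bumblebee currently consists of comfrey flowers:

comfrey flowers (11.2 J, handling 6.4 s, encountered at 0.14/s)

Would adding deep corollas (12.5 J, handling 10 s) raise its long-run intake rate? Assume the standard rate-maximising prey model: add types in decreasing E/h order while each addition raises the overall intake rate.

Intake rate on the current diet: R = (0.14×11.2) / (1 + 0.14×6.4) = 1.568/1.896 = 0.827 J/s.
deep corollas: E/h = 12.5/10 = 1.25 J/s.
Since 1.25 > R, including deep corollas increases the long-run rate.

Yes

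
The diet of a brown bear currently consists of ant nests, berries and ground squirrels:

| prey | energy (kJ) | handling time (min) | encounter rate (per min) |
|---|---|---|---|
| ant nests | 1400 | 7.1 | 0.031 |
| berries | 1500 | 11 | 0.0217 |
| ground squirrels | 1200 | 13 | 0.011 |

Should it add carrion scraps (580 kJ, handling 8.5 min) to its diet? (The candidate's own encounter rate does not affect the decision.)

Yes

Current rate: (0.031×1400 + 0.0217×1500 + 0.011×1200)/(1 + 0.031×7.1 + 0.0217×11 + 0.011×13) = 55.66 kJ/min.
carrion scraps: E/h = 580/8.5 = 68.24 kJ/min.
68.24 > 55.66, so adding carrion scraps raises the average — include it.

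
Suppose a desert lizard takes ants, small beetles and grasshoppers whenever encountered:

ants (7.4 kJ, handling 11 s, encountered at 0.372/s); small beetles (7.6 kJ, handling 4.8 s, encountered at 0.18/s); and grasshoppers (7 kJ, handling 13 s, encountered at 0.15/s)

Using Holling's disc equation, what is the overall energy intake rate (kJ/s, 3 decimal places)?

0.654 kJ/s

R = (0.372×7.4 + 0.18×7.6 + 0.15×7) / (1 + 0.372×11 + 0.18×4.8 + 0.15×13) = 5.171/7.906 = 0.654 kJ/s.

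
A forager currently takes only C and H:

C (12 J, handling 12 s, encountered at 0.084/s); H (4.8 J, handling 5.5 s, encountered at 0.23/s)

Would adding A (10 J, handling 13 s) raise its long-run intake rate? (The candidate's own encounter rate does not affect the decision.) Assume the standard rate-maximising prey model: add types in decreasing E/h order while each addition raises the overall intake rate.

Yes

Intake rate on the current diet: R = (0.084×12 + 0.23×4.8) / (1 + 0.084×12 + 0.23×5.5) = 2.112/3.273 = 0.6453 J/s.
Profitability of A: 10/13 = 0.7692 J/s.
Since 0.7692 > R, including A increases the long-run rate.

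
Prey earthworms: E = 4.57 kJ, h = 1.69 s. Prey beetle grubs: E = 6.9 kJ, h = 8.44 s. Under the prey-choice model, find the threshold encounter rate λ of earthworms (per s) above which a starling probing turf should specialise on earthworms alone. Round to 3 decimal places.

At the threshold, the rate on earthworms alone equals the profitability of beetle grubs: λ·4.57/(1 + λ·1.69) = 6.9/8.44 = 0.8175.
Rearranging, λ(4.57 − 0.8175×1.69) = 0.8175, so λ = 0.8175/3.188 = 0.2564 per s.

0.256 per s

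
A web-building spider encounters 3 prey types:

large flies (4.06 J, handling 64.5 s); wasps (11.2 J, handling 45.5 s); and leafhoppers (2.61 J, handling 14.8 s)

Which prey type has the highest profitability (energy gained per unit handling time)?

Profitability E/h (J/s): large flies = 4.06/64.5 = 0.0629, wasps = 11.2/45.5 = 0.246, leafhoppers = 2.61/14.8 = 0.176.
Ranked: wasps > leafhoppers > large flies.

wasps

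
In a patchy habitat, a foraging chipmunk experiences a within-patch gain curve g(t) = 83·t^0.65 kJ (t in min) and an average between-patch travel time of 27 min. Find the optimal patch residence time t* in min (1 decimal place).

Maximise g(t)/(T+t): set derivative to zero → g'(t)(T+t) = g(t).
g'(t) = 0.65·83·t^-0.35. Setting 0.65·83·t^-0.35 = 83·t^0.65/(27+t) gives 0.65(27+t) = t, so 0.35·t = 0.65×27.
t* = 0.65×27/0.35 = 50.14 min.

50.1 min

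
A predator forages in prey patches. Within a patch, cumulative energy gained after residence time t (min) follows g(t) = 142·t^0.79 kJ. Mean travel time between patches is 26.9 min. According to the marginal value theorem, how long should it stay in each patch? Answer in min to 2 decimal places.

101.20 min

Optimal t* satisfies g'(t*) = g(t*)/(T + t*).
g'(t) = 0.79·142·t^-0.21. Setting 0.79·142·t^-0.21 = 142·t^0.79/(26.9+t) gives 0.79(26.9+t) = t, so 0.21·t = 0.79×26.9.
t* = 0.79×26.9/0.21 = 101.2 min.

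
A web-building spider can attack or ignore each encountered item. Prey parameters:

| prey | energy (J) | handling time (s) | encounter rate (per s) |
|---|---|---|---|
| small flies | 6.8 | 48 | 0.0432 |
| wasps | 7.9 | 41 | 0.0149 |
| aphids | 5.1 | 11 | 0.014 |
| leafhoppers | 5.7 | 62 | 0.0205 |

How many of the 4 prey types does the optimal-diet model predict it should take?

3

Profitabilities (E/h, J/s): aphids 0.464, wasps 0.193, small flies 0.142, leafhoppers 0.0919. Add prey in this order while the next type's profitability exceeds the intake rate on those already taken.
Rate on top 1: 0.06187. wasps: 0.193 > 0.06187 → include.
Rate on top 2: 0.1072. small flies: 0.142 > 0.1072 → include.
Rate on top 3: 0.1258. leafhoppers: 0.0919 < 0.1258 → exclude; stop.
Optimal diet: aphids, wasps, small flies — 3 of 4 types.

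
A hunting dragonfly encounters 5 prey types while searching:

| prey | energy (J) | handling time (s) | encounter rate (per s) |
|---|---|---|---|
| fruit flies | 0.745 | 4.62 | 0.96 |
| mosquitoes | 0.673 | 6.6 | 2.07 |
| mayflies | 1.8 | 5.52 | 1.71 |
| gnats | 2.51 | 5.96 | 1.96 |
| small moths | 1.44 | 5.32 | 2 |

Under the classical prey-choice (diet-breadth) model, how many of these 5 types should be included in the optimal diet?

Rank by E/h (J/s): gnats 0.421, mayflies 0.326, small moths 0.271, fruit flies 0.161, mosquitoes 0.102. Include each in turn until the next type's E/h falls below the running intake rate.
Rate on top 1: 0.3879. mayflies: 0.326 < 0.3879 → exclude; stop.
Optimal diet: gnats — 1 of 5 types.

1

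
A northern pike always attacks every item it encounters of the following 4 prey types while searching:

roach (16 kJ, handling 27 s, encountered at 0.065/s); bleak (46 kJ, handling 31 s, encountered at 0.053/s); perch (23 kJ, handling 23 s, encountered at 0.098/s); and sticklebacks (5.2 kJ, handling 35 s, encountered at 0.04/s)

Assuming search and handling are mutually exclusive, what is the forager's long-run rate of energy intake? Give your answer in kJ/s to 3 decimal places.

Energy encountered per unit search time: 0.065×16 + 0.053×46 + 0.098×23 + 0.04×5.2 = 5.94 kJ/s.
Handling time per unit search time: 0.065×27 + 0.053×31 + 0.098×23 + 0.04×35 = 7.052.
Rate = 5.94/(1 + 7.052) = 0.7377 kJ/s.

0.738 kJ/s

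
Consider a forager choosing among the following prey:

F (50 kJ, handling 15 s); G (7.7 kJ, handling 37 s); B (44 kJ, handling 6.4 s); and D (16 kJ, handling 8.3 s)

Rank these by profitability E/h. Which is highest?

Profitability E/h (kJ/s): F = 50/15 = 3.33, G = 7.7/37 = 0.208, B = 44/6.4 = 6.88, D = 16/8.3 = 1.93.
Ranked: B > F > D > G.

B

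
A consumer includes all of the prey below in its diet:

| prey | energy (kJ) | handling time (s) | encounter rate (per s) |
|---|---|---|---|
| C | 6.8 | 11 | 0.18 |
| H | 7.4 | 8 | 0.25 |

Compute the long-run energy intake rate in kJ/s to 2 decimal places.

0.62 kJ/s

R = Σλ_iE_i / (1 + Σλ_ih_i)
Numerator: 0.18×6.8 + 0.25×7.4 = 3.074
Denominator: 1 + 0.18×11 + 0.25×8 = 4.98
R = 3.074/4.98 = 0.6173 kJ/s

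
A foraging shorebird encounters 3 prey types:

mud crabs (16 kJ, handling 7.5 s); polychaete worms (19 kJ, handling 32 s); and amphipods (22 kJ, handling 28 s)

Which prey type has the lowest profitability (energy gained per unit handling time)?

polychaete worms

In descending order of E/h:
mud crabs: 16/7.5 = 2.13 kJ/s
amphipods: 22/28 = 0.786 kJ/s
polychaete worms: 19/32 = 0.594 kJ/s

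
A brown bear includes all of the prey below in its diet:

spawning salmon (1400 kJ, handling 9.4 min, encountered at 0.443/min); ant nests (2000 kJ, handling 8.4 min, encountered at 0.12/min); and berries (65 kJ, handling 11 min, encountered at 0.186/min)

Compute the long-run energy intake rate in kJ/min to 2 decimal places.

106.14 kJ/min

R = Σλ_iE_i / (1 + Σλ_ih_i)
Numerator: 0.443×1400 + 0.12×2000 + 0.186×65 = 872.3
Denominator: 1 + 0.443×9.4 + 0.12×8.4 + 0.186×11 = 8.218
R = 872.3/8.218 = 106.1 kJ/min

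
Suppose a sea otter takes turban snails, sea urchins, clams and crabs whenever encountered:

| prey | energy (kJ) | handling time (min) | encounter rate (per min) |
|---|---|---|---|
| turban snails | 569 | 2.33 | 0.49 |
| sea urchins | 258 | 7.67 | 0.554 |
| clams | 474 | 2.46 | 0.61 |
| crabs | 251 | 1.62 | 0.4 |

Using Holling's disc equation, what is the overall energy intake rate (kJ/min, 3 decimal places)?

R = (0.49×569 + 0.554×258 + 0.61×474 + 0.4×251) / (1 + 0.49×2.33 + 0.554×7.67 + 0.61×2.46 + 0.4×1.62) = 811.3/8.539 = 95 kJ/min.

95.004 kJ/min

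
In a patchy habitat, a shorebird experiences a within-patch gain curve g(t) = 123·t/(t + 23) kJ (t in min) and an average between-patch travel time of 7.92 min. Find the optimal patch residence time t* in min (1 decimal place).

13.5 min

Optimal t* satisfies g'(t*) = g(t*)/(T + t*).
g'(t) = 123·23/(t + 23)². Setting 123·23/(t+23)² = 123t/[(t+23)(7.92+t)] gives 23(7.92+t) = t(t+23), so t² = 23×7.92 = 182.2.
t* = √182.2 = 13.5 min.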